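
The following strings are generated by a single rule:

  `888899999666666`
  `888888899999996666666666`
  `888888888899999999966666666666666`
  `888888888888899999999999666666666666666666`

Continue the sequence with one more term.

888888888888888899999999999996666666666666666666666

Reading off run lengths: 8 runs 4, 7, 10, 13; 9 runs 5, 7, 9, 11; 6 runs 6, 10, 14, 18 — each is linear in n (n = 1, 2, …).
At n = 5 the blocks have lengths 16, 13, 22.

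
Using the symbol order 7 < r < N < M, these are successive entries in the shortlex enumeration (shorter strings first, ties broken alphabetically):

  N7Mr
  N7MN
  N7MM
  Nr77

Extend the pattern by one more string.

The successor of Nr77 increments the rightmost position that isn't already M and resets every position after it to 7.

Nr7r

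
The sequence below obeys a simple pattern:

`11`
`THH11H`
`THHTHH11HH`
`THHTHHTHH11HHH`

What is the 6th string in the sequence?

THHTHHTHHTHHTHH11HHHHH

Every step adds THH to the front and H to the end of the previous string.
From THHTHHTHH11HHH, 2 further steps: THHTHHTHH11HHH → THHTHHTHHTHH11HHHH → (answer).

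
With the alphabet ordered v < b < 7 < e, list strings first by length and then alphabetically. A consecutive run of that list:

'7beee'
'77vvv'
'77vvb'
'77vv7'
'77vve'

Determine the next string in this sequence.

The successor of 77vve increments the rightmost position that isn't already e and resets every position after it to v.

77vbv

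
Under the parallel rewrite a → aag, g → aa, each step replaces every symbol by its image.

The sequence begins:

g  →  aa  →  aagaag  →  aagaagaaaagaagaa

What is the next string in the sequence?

Rewriting the 16 symbols of aagaagaaaagaagaa one by one yields aag aag aa aag aag aa aag aag aag aag aa aag aag aa aag aag; concatenated:

aagaagaaaagaagaaaagaagaagaagaaaagaagaaaagaag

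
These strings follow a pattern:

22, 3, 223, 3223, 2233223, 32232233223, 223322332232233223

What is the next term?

32232233223223322332232233223

From term 3 onward, concatenate the second-to-last term with the last: 22·3 = 223, 3·223 = 3223, …
The next term joins 32232233223 and 223322332232233223.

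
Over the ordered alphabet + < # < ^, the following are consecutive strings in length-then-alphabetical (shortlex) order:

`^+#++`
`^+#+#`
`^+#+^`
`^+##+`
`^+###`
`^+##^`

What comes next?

Find the rightmost character of ^+##^ below ^, bump it to the next letter, and reset everything to its right to +.

^+#^+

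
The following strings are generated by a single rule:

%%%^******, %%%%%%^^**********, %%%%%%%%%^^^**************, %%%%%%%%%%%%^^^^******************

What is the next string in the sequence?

%%%%%%%%%%%%%%%^^^^^**********************

Each string has the form %^{3n} ^^{n} *^{4n+2} (n = 1, 2, …).
Setting n = 5 gives 15, 5, 22 characters in each block.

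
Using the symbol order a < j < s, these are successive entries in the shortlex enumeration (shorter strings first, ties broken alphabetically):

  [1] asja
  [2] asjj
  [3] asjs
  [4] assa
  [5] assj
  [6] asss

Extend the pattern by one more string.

jaaa

Treat asss as a base-3 numeral over the given alphabet and add one, carrying through any trailing s's.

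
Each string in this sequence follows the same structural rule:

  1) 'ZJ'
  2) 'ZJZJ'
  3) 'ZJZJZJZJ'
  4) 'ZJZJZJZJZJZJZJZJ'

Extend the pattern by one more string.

ZJZJZJZJZJZJZJZJZJZJZJZJZJZJZJZJ

Each string is two copies of the previous one concatenated.
One more doubling of ZJZJZJZJZJZJZJZJ gives the answer.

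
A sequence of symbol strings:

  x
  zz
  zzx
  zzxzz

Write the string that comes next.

zzxzzzzx

Each term (from the third on) is the previous term followed by the one before it: term 3 = zz·x = zzx.
The next term joins zzxzz and zzx.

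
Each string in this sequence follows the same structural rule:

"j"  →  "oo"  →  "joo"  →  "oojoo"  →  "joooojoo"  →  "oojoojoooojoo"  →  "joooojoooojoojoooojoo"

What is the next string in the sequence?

oojoojoooojoojoooojoooojoojoooojoo

Each term (from the third on) is the two preceding terms concatenated in order: term 3 = j·oo = joo.
So term 8 is oojoojoooojoo·joooojoooojoojoooojoo.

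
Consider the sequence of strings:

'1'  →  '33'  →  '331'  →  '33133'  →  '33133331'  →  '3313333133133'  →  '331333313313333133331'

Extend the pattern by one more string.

From term 3 onward, concatenate the last term with the second-to-last: 33·1 = 331, 331·33 = 33133, …
Continuing: 331333313313333133331 · 3313333133133 gives term 8.

3313333133133331333313313333133133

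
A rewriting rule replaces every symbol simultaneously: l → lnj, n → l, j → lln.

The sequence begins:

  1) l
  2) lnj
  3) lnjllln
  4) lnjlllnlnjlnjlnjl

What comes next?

Rewriting the 17 symbols of lnjlllnlnjlnjlnjl one by one yields lnj l lln lnj lnj lnj l lnj l lln lnj l lln lnj l lln lnj; concatenated:

lnjlllnlnjlnjlnjllnjlllnlnjlllnlnjlllnlnj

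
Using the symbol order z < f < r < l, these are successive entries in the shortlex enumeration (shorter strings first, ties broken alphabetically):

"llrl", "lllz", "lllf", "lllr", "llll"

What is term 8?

Stepping forward 3 times from llll: llll → zzzzz → zzzzf, then the target.

zzzzr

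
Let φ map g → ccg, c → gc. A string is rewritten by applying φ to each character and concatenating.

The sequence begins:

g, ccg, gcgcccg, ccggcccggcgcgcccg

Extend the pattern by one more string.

Rewriting the 17 symbols of ccggcccggcgcgcccg one by one yields gc gc ccg ccg gc gc gc ccg ccg gc ccg gc ccg gc gc gc ccg; concatenated:

gcgcccgccggcgcgcccgccggcccggcccggcgcgcccg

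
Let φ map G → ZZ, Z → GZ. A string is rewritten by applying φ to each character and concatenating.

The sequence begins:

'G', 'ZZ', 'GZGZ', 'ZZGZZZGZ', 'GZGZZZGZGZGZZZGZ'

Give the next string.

Replace each of the 16 characters of GZGZZZGZGZGZZZGZ in place — ZZ GZ ZZ GZ GZ GZ ZZ GZ ZZ GZ ZZ GZ GZ GZ ZZ GZ — and concatenate.

ZZGZZZGZGZGZZZGZZZGZZZGZGZGZZZGZ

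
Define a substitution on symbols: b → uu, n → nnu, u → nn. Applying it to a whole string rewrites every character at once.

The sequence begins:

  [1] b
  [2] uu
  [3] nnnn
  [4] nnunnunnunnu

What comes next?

Expanding nnunnunnunnu: n→nnu, n→nnu, u→nn, n→nnu, n→nnu, u→nn, n→nnu, n→nnu, u→nn, n→nnu, n→nnu, u→nn. Concatenated: nnu nnu nn nnu nnu nn nnu nnu nn nnu nnu nn.

nnunnunnnnunnunnnnunnunnnnunnunn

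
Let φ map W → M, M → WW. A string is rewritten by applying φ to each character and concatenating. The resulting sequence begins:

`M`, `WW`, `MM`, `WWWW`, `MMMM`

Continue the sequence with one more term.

WWWWWWWW

Apply φ to MMMM symbol by symbol: M→WW, M→WW, M→WW, M→WW; joined: WW WW WW WW.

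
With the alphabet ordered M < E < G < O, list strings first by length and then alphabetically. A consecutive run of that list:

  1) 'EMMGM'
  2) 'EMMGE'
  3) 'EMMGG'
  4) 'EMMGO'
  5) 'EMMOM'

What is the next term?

Find the rightmost character of EMMOM below O, bump it to the next letter, and reset everything to its right to M.

EMMOE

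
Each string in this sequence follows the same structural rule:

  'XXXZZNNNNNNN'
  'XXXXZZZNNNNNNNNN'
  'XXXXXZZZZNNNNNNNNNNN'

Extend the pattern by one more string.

Term n consists of n X's, followed by n-1 Z's, followed by 2n+1 N's, where the shown terms are n = 3, 4, 5.
Setting n = 6 gives 6, 5, 13 characters in each block.

XXXXXXZZZZZNNNNNNNNNNNNN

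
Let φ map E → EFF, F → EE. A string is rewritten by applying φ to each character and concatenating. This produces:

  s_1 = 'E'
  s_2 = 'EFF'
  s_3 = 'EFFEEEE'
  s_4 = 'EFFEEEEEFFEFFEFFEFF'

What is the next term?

φ(EFFEEEEEFFEFFEFFEFF) expands symbol-by-symbol to EFF EE EE EFF EFF EFF EFF EFF EE EE EFF EE EE EFF EE EE EFF EE EE; joining the 19 pieces gives the next term.

EFFEEEEEFFEFFEFFEFFEFFEEEEEFFEEEEEFFEEEEEFFEEEE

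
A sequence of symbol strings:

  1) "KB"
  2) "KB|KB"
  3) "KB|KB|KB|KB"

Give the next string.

s(k+1) = s(k)·|·s(k) — each term doubles the last with '|' between the halves.
Doubling KB|KB|KB|KB with '|' between the halves:

KB|KB|KB|KB|KB|KB|KB|KB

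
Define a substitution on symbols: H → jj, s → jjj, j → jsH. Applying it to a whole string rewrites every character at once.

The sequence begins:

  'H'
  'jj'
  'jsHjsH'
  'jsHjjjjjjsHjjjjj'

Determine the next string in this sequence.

Rewriting the 16 symbols of jsHjjjjjjsHjjjjj one by one yields jsH jjj jj jsH jsH jsH jsH jsH jsH jjj jj jsH jsH jsH jsH jsH; concatenated:

jsHjjjjjjsHjsHjsHjsHjsHjsHjjjjjjsHjsHjsHjsHjsH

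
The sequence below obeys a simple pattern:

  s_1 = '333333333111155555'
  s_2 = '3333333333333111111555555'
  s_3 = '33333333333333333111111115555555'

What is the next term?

333333333333333333333111111111155555555

The n-th term is 4n+1 3's then 2n 1's then n+3 5's, where the shown terms are n = 2, 3, 4.
For the next term, n = 5, so the run lengths are 21, 10, 8.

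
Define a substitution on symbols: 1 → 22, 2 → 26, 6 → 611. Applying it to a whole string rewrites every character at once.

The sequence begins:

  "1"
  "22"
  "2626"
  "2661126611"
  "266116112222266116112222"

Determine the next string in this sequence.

266116112222611222226262626266116112222611222226262626

Replace each of the 24 characters of 266116112222266116112222 in place — 26 611 611 22 22 611 22 22 26 26 26 26 26 611 611 22 22 611 22 22 26 26 26 26 — and concatenate.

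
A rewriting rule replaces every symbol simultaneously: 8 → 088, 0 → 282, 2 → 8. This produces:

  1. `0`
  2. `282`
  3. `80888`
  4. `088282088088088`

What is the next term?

Replace each of the 15 characters of 088282088088088 in place — 282 088 088 8 088 8 282 088 088 282 088 088 282 088 088 — and concatenate.

28208808880888282088088282088088282088088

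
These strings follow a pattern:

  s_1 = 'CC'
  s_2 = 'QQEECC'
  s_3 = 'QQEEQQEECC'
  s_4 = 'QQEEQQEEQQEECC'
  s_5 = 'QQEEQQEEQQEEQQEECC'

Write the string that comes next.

Each term is the previous one with QQEE prepended.
One more step from QQEEQQEEQQEEQQEECC gives the answer.

QQEEQQEEQQEEQQEEQQEECC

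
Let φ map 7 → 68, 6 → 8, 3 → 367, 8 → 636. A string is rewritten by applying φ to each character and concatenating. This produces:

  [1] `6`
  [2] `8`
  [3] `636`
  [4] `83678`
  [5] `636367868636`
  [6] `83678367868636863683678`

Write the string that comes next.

Rewriting the 23 symbols of 83678367868636863683678 one by one yields 636 367 8 68 636 367 8 68 636 8 636 8 367 8 636 8 367 8 636 367 8 68 636; concatenated:

63636786863636786863686368367863683678636367868636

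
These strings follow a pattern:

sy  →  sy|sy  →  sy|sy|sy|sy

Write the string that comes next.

Each string is two copies of the previous one joined by '|'.
Doubling sy|sy|sy|sy with '|' between the halves:

sy|sy|sy|sy|sy|sy|sy|sy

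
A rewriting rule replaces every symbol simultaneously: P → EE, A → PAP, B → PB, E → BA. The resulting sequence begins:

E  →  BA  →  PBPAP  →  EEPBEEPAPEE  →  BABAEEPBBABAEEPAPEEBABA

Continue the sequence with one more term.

φ(BABAEEPBBABAEEPAPEEBABA) expands symbol-by-symbol to PB PAP PB PAP BA BA EE PB PB PAP PB PAP BA BA EE PAP EE BA BA PB PAP PB PAP; joining the 23 pieces gives the next term.

PBPAPPBPAPBABAEEPBPBPAPPBPAPBABAEEPAPEEBABAPBPAPPBPAP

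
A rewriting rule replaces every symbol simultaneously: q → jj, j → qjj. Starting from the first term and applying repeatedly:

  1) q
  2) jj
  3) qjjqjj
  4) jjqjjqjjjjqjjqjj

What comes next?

qjjqjjjjqjjqjjjjqjjqjjqjjqjjjjqjjqjjjjqjjqjj

φ(jjqjjqjjjjqjjqjj) expands symbol-by-symbol to qjj qjj jj qjj qjj jj qjj qjj qjj qjj jj qjj qjj jj qjj qjj; joining the 16 pieces gives the next term.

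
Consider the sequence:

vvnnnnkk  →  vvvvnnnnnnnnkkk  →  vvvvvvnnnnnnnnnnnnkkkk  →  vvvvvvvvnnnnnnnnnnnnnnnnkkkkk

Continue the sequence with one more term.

vvvvvvvvvvnnnnnnnnnnnnnnnnnnnnkkkkkk

Each string has the form v^{2n} n^{4n} k^{n+1} (n = 1, 2, …).
For the next term, n = 5, so the run lengths are 10, 20, 6.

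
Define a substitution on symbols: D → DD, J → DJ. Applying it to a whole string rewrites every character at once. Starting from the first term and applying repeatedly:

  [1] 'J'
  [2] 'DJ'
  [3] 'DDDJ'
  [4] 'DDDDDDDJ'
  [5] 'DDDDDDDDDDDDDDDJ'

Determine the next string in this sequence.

DDDDDDDDDDDDDDDDDDDDDDDDDDDDDDDJ

φ(DDDDDDDDDDDDDDDJ) expands symbol-by-symbol to DD DD DD DD DD DD DD DD DD DD DD DD DD DD DD DJ; joining the 16 pieces gives the next term.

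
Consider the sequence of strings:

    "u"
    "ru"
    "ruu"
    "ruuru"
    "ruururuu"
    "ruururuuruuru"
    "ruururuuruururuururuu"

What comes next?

ruururuuruururuururuuruururuuruuru

This is a Fibonacci-style word recurrence s(k) = s(k−1)·s(k−2): e.g. ru·u = ruu.
Continuing: ruururuuruururuururuu · ruururuuruuru gives term 8.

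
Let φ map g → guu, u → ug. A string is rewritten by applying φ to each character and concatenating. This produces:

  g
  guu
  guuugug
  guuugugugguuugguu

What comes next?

guuugugugguuugguuugguuguuugugugguuguuugug

φ(guuugugugguuugguu) expands symbol-by-symbol to guu ug ug ug guu ug guu ug guu guu ug ug ug guu guu ug ug; joining the 17 pieces gives the next term.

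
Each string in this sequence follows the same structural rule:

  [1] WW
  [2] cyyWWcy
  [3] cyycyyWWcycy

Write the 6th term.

Each term wraps the previous one in cyy on the left and cy on the right.
From cyycyyWWcycy, 3 further steps: cyycyyWWcycy → cyycyycyyWWcycycy → cyycyycyycyyWWcycycycy → (answer).

cyycyycyycyycyyWWcycycycycy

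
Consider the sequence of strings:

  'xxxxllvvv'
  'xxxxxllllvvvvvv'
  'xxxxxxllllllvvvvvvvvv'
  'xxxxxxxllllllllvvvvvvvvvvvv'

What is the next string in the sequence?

xxxxxxxxllllllllllvvvvvvvvvvvvvvv

Term n consists of n+3 x's, followed by 2n l's, followed by 3n v's (n = 1, 2, …).
At n = 5 the blocks have lengths 8, 10, 15.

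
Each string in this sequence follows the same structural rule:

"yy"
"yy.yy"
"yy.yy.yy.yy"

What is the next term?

Every step duplicates the string with '.' between the halves.
Doubling yy.yy.yy.yy with '.' between the halves:

yy.yy.yy.yy.yy.yy.yy.yy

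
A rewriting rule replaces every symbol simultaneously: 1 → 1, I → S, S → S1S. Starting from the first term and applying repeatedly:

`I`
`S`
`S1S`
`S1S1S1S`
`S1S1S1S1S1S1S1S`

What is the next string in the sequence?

Rewriting the 15 symbols of S1S1S1S1S1S1S1S one by one yields S1S 1 S1S 1 S1S 1 S1S 1 S1S 1 S1S 1 S1S 1 S1S; concatenated:

S1S1S1S1S1S1S1S1S1S1S1S1S1S1S1S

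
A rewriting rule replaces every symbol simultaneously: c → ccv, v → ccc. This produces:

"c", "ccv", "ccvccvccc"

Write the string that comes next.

Apply φ to ccvccvccc symbol by symbol: c→ccv, c→ccv, v→ccc, c→ccv, c→ccv, v→ccc, c→ccv, c→ccv, c→ccv; joined: ccv ccv ccc ccv ccv ccc ccv ccv ccv.

ccvccvcccccvccvcccccvccvccv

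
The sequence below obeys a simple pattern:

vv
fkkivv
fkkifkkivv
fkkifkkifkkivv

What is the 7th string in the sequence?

fkkifkkifkkifkkifkkifkkivv

Every step adds fkki at the front: s(k+1) = fkki·s(k).
From fkkifkkifkkivv, 3 further steps: fkkifkkifkkivv → fkkifkkifkkifkkivv → fkkifkkifkkifkkifkkivv → (answer).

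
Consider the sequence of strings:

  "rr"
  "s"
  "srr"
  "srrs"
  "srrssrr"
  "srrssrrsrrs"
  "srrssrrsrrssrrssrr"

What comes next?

srrssrrsrrssrrssrrsrrssrrsrrs

Each term (from the third on) is the previous term followed by the one before it: term 3 = s·rr = srr.
Continuing: srrssrrsrrssrrssrr · srrssrrsrrs gives term 8.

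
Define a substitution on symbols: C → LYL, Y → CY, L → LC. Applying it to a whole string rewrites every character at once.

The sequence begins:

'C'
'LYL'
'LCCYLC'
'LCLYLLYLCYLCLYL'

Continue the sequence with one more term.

φ(LCLYLLYLCYLCLYL) expands symbol-by-symbol to LC LYL LC CY LC LC CY LC LYL CY LC LYL LC CY LC; joining the 15 pieces gives the next term.

LCLYLLCCYLCLCCYLCLYLCYLCLYLLCCYLC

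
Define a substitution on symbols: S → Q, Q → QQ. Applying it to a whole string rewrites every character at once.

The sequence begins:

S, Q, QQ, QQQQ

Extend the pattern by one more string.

QQQQQQQQ

Apply φ to QQQQ symbol by symbol: Q→QQ, Q→QQ, Q→QQ, Q→QQ; joined: QQ QQ QQ QQ.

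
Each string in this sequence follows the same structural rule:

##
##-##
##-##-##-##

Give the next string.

Every step duplicates the string with '-' between the halves.
Doubling ##-##-##-## with '-' between the halves:

##-##-##-##-##-##-##-##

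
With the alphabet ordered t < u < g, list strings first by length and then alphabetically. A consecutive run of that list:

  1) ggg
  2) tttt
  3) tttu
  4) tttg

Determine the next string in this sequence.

ttut

Find the rightmost character of tttg below g, bump it to the next letter, and reset everything to its right to t.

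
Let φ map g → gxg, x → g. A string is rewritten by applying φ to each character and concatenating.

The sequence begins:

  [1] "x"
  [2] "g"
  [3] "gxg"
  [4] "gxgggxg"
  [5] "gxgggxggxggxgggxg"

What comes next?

gxgggxggxggxgggxggxgggxggxgggxggxggxgggxg

Replace each of the 17 characters of gxgggxggxggxgggxg in place — gxg g gxg gxg gxg g gxg gxg g gxg gxg g gxg gxg gxg g gxg — and concatenate.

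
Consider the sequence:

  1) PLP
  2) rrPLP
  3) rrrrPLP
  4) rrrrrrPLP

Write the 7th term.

Every step adds rr at the front: s(k+1) = rr·s(k).
From rrrrrrPLP, 3 further steps: rrrrrrPLP → rrrrrrrrPLP → rrrrrrrrrrPLP → (answer).

rrrrrrrrrrrrPLP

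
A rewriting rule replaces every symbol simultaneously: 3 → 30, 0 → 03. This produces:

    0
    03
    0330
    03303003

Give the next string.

Apply φ to 03303003 symbol by symbol: 0→03, 3→30, 3→30, 0→03, 3→30, 0→03, 0→03, 3→30; joined: 03 30 30 03 30 03 03 30.

0330300330030330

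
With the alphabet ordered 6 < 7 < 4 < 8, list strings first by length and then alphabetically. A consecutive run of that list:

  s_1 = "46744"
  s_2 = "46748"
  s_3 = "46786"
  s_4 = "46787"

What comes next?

The successor of 46787 increments the rightmost position that isn't already 8 and resets every position after it to 6.

46784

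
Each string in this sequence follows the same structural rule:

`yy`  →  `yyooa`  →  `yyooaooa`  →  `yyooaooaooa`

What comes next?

The strings grow by a fixed suffix ooa each time.
So the next term is yyooaooaooa·ooa.

yyooaooaooaooa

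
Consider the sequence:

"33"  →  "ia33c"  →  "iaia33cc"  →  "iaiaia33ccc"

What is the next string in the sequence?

Every step adds ia to the front and c to the end of the previous string.
So the next term is ia·iaiaia33ccc·c.

iaiaiaia33cccc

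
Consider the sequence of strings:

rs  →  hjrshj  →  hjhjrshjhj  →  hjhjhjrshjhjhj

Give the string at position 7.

Each term wraps the previous one in hj on the left and hj on the right.
From hjhjhjrshjhjhj, 3 further steps: hjhjhjrshjhjhj → hjhjhjhjrshjhjhjhj → hjhjhjhjhjrshjhjhjhjhj → (answer).

hjhjhjhjhjhjrshjhjhjhjhjhj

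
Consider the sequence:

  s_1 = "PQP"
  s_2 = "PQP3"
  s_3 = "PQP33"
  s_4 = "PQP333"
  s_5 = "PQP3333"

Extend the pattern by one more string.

PQP33333

Each term is the previous one with 3 appended.
So the next term is PQP3333·3.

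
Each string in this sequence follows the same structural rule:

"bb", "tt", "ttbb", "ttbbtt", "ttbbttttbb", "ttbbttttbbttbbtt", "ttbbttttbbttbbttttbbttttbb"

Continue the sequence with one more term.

From term 3 onward, concatenate the last term with the second-to-last: tt·bb = ttbb, ttbb·tt = ttbbtt, …
Continuing: ttbbttttbbttbbttttbbttttbb · ttbbttttbbttbbtt gives term 8.

ttbbttttbbttbbttttbbttttbbttbbttttbbttbbtt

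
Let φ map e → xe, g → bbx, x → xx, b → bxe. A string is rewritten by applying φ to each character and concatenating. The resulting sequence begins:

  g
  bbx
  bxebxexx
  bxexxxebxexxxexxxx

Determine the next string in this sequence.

bxexxxexxxxxxxebxexxxexxxxxxxexxxxxxxx

φ(bxexxxebxexxxexxxx) expands symbol-by-symbol to bxe xx xe xx xx xx xe bxe xx xe xx xx xx xe xx xx xx xx; joining the 18 pieces gives the next term.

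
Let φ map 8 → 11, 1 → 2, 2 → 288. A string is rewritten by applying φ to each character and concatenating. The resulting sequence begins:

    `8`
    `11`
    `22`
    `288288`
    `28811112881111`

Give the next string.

Rewriting the 14 symbols of 28811112881111 one by one yields 288 11 11 2 2 2 2 288 11 11 2 2 2 2; concatenated:

2881111222228811112222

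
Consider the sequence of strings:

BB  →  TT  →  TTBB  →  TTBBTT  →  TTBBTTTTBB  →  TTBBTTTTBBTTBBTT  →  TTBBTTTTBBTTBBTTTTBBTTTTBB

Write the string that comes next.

TTBBTTTTBBTTBBTTTTBBTTTTBBTTBBTTTTBBTTBBTT

From term 3 onward, concatenate the last term with the second-to-last: TT·BB = TTBB, TTBB·TT = TTBBTT, …
Continuing: TTBBTTTTBBTTBBTTTTBBTTTTBB · TTBBTTTTBBTTBBTT gives term 8.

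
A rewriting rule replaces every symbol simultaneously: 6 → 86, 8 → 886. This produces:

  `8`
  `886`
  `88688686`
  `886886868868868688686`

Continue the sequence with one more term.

Rewriting the 21 symbols of 886886868868868688686 one by one yields 886 886 86 886 886 86 886 86 886 886 86 886 886 86 886 86 886 886 86 886 86; concatenated:

8868868688688686886868868868688688686886868868868688686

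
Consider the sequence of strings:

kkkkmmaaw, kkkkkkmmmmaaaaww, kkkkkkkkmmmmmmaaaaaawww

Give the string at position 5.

Each string has the form k^{2n+2} m^{2n} a^{2n} w^{n} (n = 1, 2, …).
Setting n = 5 gives 12, 10, 10, 5 characters in each block.

kkkkkkkkkkkkmmmmmmmmmmaaaaaaaaaawwwww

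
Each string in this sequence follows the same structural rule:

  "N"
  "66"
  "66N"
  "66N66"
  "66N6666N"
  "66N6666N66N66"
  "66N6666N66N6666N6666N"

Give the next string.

66N6666N66N6666N6666N66N6666N66N66

From term 3 onward, concatenate the last term with the second-to-last: 66·N = 66N, 66N·66 = 66N66, …
The next term joins 66N6666N66N6666N6666N and 66N6666N66N66.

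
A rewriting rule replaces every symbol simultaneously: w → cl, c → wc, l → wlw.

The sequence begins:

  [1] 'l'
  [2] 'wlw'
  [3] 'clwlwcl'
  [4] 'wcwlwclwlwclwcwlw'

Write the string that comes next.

φ(wcwlwclwlwclwcwlw) expands symbol-by-symbol to cl wc cl wlw cl wc wlw cl wlw cl wc wlw cl wc cl wlw cl; joining the 17 pieces gives the next term.

clwcclwlwclwcwlwclwlwclwcwlwclwcclwlwcl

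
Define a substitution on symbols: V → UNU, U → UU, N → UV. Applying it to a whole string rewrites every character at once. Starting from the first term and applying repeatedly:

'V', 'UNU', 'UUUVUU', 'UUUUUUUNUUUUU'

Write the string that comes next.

Rewriting the 13 symbols of UUUUUUUNUUUUU one by one yields UU UU UU UU UU UU UU UV UU UU UU UU UU; concatenated:

UUUUUUUUUUUUUUUVUUUUUUUUUU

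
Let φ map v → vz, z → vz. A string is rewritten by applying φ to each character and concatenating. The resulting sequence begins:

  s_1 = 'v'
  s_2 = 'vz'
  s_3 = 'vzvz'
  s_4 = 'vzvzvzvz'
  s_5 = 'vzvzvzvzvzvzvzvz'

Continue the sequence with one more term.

vzvzvzvzvzvzvzvzvzvzvzvzvzvzvzvz

Replace each of the 16 characters of vzvzvzvzvzvzvzvz in place — vz vz vz vz vz vz vz vz vz vz vz vz vz vz vz vz — and concatenate.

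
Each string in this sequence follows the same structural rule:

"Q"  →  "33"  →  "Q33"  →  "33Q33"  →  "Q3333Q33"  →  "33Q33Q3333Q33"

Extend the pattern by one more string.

This is a Fibonacci-style word recurrence s(k) = s(k−2)·s(k−1): e.g. Q·33 = Q33.
Continuing: Q3333Q33 · 33Q33Q3333Q33 gives term 7.

Q3333Q3333Q33Q3333Q33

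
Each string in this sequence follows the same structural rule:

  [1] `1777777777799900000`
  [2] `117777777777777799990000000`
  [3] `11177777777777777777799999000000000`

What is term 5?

Term n consists of n-2 1's, followed by 4n-2 7's, followed by n 9's, followed by 2n-1 0's, where the shown terms are n = 3, 4, 5.
For term 5, n = 7, so the run lengths are 5, 26, 7, 13.

111117777777777777777777777777799999990000000000000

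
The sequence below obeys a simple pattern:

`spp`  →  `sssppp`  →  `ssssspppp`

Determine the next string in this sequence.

sssssssppppp

Each string has the form s^{2n-1} p^{n+1} (n = 1, 2, …).
Setting n = 4 gives 7, 5 characters in each block.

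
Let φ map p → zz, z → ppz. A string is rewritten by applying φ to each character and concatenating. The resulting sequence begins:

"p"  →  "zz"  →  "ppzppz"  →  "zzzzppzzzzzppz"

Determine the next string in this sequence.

ppzppzppzppzzzzzppzppzppzppzppzzzzzppz

Replace each of the 14 characters of zzzzppzzzzzppz in place — ppz ppz ppz ppz zz zz ppz ppz ppz ppz ppz zz zz ppz — and concatenate.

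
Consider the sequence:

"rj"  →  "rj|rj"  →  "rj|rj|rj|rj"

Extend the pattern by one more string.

Each string is two copies of the previous one joined by '|'.
One more doubling of rj|rj|rj|rj gives the answer.

rj|rj|rj|rj|rj|rj|rj|rj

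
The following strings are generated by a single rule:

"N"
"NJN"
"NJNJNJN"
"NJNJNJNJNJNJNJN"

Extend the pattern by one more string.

Every step duplicates the string with 'J' between the halves.
So the next term is two copies of NJNJNJNJNJNJNJN with 'J' between the halves.

NJNJNJNJNJNJNJNJNJNJNJNJNJNJNJN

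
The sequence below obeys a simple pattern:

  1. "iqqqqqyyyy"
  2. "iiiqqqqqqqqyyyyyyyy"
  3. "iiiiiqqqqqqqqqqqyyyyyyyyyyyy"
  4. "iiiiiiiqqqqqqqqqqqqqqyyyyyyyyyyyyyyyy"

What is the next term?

Each string has the form i^{2n-1} q^{3n+2} y^{4n} (n = 1, 2, …).
At n = 5 the blocks have lengths 9, 17, 20.

iiiiiiiiiqqqqqqqqqqqqqqqqqyyyyyyyyyyyyyyyyyyyy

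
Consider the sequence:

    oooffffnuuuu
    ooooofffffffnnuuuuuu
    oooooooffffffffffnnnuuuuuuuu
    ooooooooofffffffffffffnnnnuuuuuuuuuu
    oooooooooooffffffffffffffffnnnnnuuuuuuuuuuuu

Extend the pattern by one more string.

Reading off run lengths: o runs 3, 5, 7, 9, 11; f runs 4, 7, 10, 13, 16; n runs 1, 2, 3, 4, 5; u runs 4, 6, 8, 10, 12 — each is linear in n (n = 1, 2, …).
Setting n = 6 gives 13, 19, 6, 14 characters in each block.

ooooooooooooofffffffffffffffffffnnnnnnuuuuuuuuuuuuuu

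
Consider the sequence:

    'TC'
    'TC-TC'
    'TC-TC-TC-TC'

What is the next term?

s(k+1) = s(k)·-·s(k) — each term doubles the last with '-' between the halves.
Doubling TC-TC-TC-TC with '-' between the halves:

TC-TC-TC-TC-TC-TC-TC-TC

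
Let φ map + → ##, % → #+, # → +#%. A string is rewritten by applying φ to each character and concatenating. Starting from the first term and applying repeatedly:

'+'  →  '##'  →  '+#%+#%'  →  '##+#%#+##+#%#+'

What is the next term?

+#%+#%##+#%#++#%##+#%+#%##+#%#++#%##

φ(##+#%#+##+#%#+) expands symbol-by-symbol to +#% +#% ## +#% #+ +#% ## +#% +#% ## +#% #+ +#% ##; joining the 14 pieces gives the next term.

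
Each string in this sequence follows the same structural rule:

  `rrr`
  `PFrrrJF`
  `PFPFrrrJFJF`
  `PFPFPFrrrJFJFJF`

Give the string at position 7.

PFPFPFPFPFPFrrrJFJFJFJFJFJF

s(k+1) = PF·s(k)·JF, so each term gains PF as a prefix and JF as a suffix.
From PFPFPFrrrJFJFJF, 3 further steps: PFPFPFrrrJFJFJF → PFPFPFPFrrrJFJFJFJF → PFPFPFPFPFrrrJFJFJFJFJF → (answer).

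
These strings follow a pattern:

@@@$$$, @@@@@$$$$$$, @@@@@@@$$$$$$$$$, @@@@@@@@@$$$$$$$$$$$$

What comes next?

@@@@@@@@@@@$$$$$$$$$$$$$$$

Reading off run lengths: @ runs 3, 5, 7, 9; $ runs 3, 6, 9, 12 — each is linear in n (n = 1, 2, …).
For the next term, n = 5, so the run lengths are 11, 15.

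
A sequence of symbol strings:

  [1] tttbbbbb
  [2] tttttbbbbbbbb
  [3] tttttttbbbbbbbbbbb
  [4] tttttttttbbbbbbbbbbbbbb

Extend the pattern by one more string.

The n-th term is 2n+1 t's then 3n+2 b's (n = 1, 2, …).
For the next term, n = 5, so the run lengths are 11, 17.

tttttttttttbbbbbbbbbbbbbbbbb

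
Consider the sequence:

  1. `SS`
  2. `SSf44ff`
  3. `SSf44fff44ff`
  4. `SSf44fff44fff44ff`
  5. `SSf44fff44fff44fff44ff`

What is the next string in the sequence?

SSf44fff44fff44fff44fff44ff

Every step adds f44ff to the end: s(k+1) = s(k)·f44ff.
So the next term is SSf44fff44fff44fff44ff·f44ff.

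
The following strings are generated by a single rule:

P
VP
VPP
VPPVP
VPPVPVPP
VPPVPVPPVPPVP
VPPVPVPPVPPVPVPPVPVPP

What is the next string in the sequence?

VPPVPVPPVPPVPVPPVPVPPVPPVPVPPVPPVP

Each term (from the third on) is the previous term followed by the one before it: term 3 = VP·P = VPP.
So term 8 is VPPVPVPPVPPVPVPPVPVPP·VPPVPVPPVPPVP.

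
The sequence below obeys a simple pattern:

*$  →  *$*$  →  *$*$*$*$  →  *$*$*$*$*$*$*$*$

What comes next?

*$*$*$*$*$*$*$*$*$*$*$*$*$*$*$*$

s(k+1) = s(k)·s(k) — each term doubles the last.
One more doubling of *$*$*$*$*$*$*$*$ gives the answer.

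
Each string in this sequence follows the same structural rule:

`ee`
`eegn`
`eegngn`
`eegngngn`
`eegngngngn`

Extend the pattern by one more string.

eegngngngngn

The strings grow by a fixed suffix gn each time.
One more step from eegngngngn gives the answer.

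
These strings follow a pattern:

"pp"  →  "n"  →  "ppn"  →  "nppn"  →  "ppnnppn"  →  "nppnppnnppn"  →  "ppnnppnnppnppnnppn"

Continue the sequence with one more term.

nppnppnnppnppnnppnnppnppnnppn

From term 3 onward, concatenate the second-to-last term with the last: pp·n = ppn, n·ppn = nppn, …
So term 8 is nppnppnnppn·ppnnppnnppnppnnppn.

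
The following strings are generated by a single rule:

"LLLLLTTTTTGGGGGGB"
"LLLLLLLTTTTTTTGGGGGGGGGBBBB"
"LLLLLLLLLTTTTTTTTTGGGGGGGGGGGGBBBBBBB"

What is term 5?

Each string has the form L^{2n+3} T^{2n+3} G^{3n+3} B^{3n-2} (n = 1, 2, …).
For term 5, n = 5, so the run lengths are 13, 13, 18, 13.

LLLLLLLLLLLLLTTTTTTTTTTTTTGGGGGGGGGGGGGGGGGGBBBBBBBBBBBBB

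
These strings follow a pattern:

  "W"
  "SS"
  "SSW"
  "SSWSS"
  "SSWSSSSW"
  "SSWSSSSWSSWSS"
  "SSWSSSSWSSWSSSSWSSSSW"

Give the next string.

SSWSSSSWSSWSSSSWSSSSWSSWSSSSWSSWSS

This is a Fibonacci-style word recurrence s(k) = s(k−1)·s(k−2): e.g. SS·W = SSW.
The next term joins SSWSSSSWSSWSSSSWSSSSW and SSWSSSSWSSWSS.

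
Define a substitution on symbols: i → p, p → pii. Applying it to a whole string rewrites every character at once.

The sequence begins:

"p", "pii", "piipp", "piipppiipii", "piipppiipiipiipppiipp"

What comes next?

φ(piipppiipiipiipppiipp) expands symbol-by-symbol to pii p p pii pii pii p p pii p p pii p p pii pii pii p p pii pii; joining the 21 pieces gives the next term.

piipppiipiipiipppiipppiipppiipiipiipppiipii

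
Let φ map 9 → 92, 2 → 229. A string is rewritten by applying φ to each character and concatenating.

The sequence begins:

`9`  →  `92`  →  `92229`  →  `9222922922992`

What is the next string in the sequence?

9222922922992229229922292299292229

Applying the rule to each of the 13 symbols of 9222922922992 gives the pieces 92 229 229 229 92 229 229 92 229 229 92 92 229, which concatenate to the answer.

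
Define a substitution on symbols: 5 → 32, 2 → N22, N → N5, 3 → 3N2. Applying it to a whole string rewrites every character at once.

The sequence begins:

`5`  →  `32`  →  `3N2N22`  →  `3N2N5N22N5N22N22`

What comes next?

3N2N5N22N532N5N22N22N532N5N22N22N5N22N22

Replace each of the 16 characters of 3N2N5N22N5N22N22 in place — 3N2 N5 N22 N5 32 N5 N22 N22 N5 32 N5 N22 N22 N5 N22 N22 — and concatenate.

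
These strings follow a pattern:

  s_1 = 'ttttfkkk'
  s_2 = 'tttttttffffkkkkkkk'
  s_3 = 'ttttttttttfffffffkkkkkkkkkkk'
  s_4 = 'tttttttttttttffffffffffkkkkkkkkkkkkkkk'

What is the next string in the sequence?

Each string has the form t^{3n+1} f^{3n-2} k^{4n-1} (n = 1, 2, …).
For the next term, n = 5, so the run lengths are 16, 13, 19.

ttttttttttttttttfffffffffffffkkkkkkkkkkkkkkkkkkk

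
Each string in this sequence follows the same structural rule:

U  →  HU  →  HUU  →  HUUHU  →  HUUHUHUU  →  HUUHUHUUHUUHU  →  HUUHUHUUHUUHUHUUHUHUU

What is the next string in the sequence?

This is a Fibonacci-style word recurrence s(k) = s(k−1)·s(k−2): e.g. HU·U = HUU.
So term 8 is HUUHUHUUHUUHUHUUHUHUU·HUUHUHUUHUUHU.

HUUHUHUUHUUHUHUUHUHUUHUUHUHUUHUUHU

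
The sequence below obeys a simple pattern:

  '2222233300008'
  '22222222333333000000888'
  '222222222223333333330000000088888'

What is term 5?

22222222222222222333333333333333000000000000888888888

Each string has the form 2^{3n+2} 3^{3n} 0^{2n+2} 8^{2n-1} (n = 1, 2, …).
For term 5, n = 5, so the run lengths are 17, 15, 12, 9.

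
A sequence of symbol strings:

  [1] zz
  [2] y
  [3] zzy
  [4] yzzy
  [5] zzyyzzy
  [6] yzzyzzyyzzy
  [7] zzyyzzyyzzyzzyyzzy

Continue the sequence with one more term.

yzzyzzyyzzyzzyyzzyyzzyzzyyzzy

This is a Fibonacci-style word recurrence s(k) = s(k−2)·s(k−1): e.g. zz·y = zzy.
The next term joins yzzyzzyyzzy and zzyyzzyyzzyzzyyzzy.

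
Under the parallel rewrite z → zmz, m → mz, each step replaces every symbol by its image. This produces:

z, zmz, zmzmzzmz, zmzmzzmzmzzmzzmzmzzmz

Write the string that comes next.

φ(zmzmzzmzmzzmzzmzmzzmz) expands symbol-by-symbol to zmz mz zmz mz zmz zmz mz zmz mz zmz zmz mz zmz zmz mz zmz mz zmz zmz mz zmz; joining the 21 pieces gives the next term.

zmzmzzmzmzzmzzmzmzzmzmzzmzzmzmzzmzzmzmzzmzmzzmzzmzmzzmz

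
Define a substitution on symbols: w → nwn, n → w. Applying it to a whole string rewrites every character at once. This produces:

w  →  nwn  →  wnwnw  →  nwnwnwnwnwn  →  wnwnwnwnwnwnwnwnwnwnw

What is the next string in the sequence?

Applying the rule to each of the 21 symbols of wnwnwnwnwnwnwnwnwnwnw gives the pieces nwn w nwn w nwn w nwn w nwn w nwn w nwn w nwn w nwn w nwn w nwn, which concatenate to the answer.

nwnwnwnwnwnwnwnwnwnwnwnwnwnwnwnwnwnwnwnwnwn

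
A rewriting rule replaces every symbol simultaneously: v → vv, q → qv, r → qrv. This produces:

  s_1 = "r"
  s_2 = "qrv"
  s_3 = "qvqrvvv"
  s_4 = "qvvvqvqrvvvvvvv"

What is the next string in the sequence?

qvvvvvvvqvvvqvqrvvvvvvvvvvvvvvv

Applying the rule to each of the 15 symbols of qvvvqvqrvvvvvvv gives the pieces qv vv vv vv qv vv qv qrv vv vv vv vv vv vv vv, which concatenate to the answer.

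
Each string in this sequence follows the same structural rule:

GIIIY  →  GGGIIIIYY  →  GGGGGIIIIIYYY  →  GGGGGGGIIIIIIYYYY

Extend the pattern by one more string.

GGGGGGGGGIIIIIIIYYYYY

Reading off run lengths: G runs 1, 3, 5, 7; I runs 3, 4, 5, 6; Y runs 1, 2, 3, 4 — each is linear in n (n = 1, 2, …).
At n = 5 the blocks have lengths 9, 7, 5.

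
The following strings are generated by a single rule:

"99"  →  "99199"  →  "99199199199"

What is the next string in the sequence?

99199199199199199199199

Every step duplicates the string with '1' between the halves.
One more doubling of 99199199199 gives the answer.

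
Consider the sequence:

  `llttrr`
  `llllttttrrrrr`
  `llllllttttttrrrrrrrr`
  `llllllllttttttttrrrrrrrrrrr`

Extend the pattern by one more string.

llllllllllttttttttttrrrrrrrrrrrrrr

Reading off run lengths: l runs 2, 4, 6, 8; t runs 2, 4, 6, 8; r runs 2, 5, 8, 11 — each is linear in n (n = 1, 2, …).
Setting n = 5 gives 10, 10, 14 characters in each block.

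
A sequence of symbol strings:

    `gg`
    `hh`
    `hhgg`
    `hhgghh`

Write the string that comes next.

This is a Fibonacci-style word recurrence s(k) = s(k−1)·s(k−2): e.g. hh·gg = hhgg.
Continuing: hhgghh · hhgg gives term 5.

hhgghhhhgg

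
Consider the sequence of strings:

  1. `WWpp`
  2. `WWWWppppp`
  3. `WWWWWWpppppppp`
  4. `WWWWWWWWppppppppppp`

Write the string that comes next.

Term n consists of 2n W's, followed by 3n-1 p's (n = 1, 2, …).
For the next term, n = 5, so the run lengths are 10, 14.

WWWWWWWWWWpppppppppppppp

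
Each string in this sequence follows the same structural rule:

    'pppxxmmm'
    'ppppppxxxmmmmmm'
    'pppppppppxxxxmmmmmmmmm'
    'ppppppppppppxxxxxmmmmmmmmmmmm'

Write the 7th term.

Term n consists of 3n p's, followed by n+1 x's, followed by 3n m's (n = 1, 2, …).
For term 7, n = 7, so the run lengths are 21, 8, 21.

pppppppppppppppppppppxxxxxxxxmmmmmmmmmmmmmmmmmmmmm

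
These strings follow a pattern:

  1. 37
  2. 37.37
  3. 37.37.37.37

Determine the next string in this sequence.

Every step duplicates the string with '.' between the halves.
Doubling 37.37.37.37 with '.' between the halves:

37.37.37.37.37.37.37.37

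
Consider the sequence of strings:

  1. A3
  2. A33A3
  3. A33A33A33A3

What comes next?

A33A33A33A33A33A33A33A3

s(k+1) = s(k)·3·s(k) — each term doubles the last with '3' between the halves.
So the next term is two copies of A33A33A33A3 with '3' between the halves.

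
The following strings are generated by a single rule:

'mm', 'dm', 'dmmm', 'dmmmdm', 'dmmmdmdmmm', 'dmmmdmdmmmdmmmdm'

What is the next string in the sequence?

This is a Fibonacci-style word recurrence s(k) = s(k−1)·s(k−2): e.g. dm·mm = dmmm.
Continuing: dmmmdmdmmmdmmmdm · dmmmdmdmmm gives term 7.

dmmmdmdmmmdmmmdmdmmmdmdmmm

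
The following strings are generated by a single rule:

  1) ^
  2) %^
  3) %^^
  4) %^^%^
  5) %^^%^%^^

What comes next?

%^^%^%^^%^^%^

This is a Fibonacci-style word recurrence s(k) = s(k−1)·s(k−2): e.g. %^·^ = %^^.
The next term joins %^^%^%^^ and %^^%^.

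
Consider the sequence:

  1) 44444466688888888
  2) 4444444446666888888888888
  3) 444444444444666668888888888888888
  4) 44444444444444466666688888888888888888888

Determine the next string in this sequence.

4444444444444444446666666888888888888888888888888

Each string has the form 4^{3n} 6^{n+1} 8^{4n}, where the shown terms are n = 2, 3, 4, 5.
At n = 6 the blocks have lengths 18, 7, 24.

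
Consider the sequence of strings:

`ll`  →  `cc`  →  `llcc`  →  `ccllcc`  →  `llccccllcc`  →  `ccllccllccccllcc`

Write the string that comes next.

llccccllccccllccllccccllcc

Each term (from the third on) is the two preceding terms concatenated in order: term 3 = ll·cc = llcc.
The next term joins llccccllcc and ccllccllccccllcc.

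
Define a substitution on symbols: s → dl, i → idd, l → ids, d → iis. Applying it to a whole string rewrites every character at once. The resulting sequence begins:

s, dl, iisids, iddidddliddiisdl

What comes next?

iddiisiisiddiisiisiisidsiddiisiisiddidddliisids

Applying the rule to each of the 16 symbols of iddidddliddiisdl gives the pieces idd iis iis idd iis iis iis ids idd iis iis idd idd dl iis ids, which concatenate to the answer.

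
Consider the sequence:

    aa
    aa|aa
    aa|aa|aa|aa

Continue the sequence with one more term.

Each string is two copies of the previous one joined by '|'.
So the next term is two copies of aa|aa|aa|aa with '|' between the halves.

aa|aa|aa|aa|aa|aa|aa|aa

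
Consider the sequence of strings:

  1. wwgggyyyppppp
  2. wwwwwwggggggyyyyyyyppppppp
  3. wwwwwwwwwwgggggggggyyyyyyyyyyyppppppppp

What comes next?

Each string has the form w^{4n-2} g^{3n} y^{4n-1} p^{2n+3} (n = 1, 2, …).
For the next term, n = 4, so the run lengths are 14, 12, 15, 11.

wwwwwwwwwwwwwwggggggggggggyyyyyyyyyyyyyyyppppppppppp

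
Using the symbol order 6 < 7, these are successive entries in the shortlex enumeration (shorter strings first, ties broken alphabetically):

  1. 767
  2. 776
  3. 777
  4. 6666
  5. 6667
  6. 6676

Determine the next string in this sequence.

6677

The successor of 6676 increments the rightmost position that isn't already 7 and resets every position after it to 6.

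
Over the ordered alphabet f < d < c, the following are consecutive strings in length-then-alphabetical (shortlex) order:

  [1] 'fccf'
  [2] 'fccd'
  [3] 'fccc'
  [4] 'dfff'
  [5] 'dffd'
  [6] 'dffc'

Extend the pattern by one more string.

dfdf

Find the rightmost character of dffc below c, bump it to the next letter, and reset everything to its right to f.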